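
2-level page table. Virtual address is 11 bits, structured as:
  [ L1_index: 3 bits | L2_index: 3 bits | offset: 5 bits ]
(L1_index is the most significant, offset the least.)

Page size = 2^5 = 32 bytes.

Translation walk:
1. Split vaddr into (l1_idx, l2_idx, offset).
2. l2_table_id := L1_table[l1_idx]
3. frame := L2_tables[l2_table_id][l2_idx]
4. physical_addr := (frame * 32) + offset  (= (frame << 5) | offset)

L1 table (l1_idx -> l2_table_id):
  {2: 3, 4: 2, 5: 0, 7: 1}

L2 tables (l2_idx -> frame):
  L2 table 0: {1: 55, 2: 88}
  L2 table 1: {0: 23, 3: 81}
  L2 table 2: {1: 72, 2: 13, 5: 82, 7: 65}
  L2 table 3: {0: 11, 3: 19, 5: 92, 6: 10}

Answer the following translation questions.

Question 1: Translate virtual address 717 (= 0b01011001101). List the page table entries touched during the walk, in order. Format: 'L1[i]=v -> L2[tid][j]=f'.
vaddr = 717 = 0b01011001101
Split: l1_idx=2, l2_idx=6, offset=13

Answer: L1[2]=3 -> L2[3][6]=10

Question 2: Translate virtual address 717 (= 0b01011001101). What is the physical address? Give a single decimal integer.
vaddr = 717 = 0b01011001101
Split: l1_idx=2, l2_idx=6, offset=13
L1[2] = 3
L2[3][6] = 10
paddr = 10 * 32 + 13 = 333

Answer: 333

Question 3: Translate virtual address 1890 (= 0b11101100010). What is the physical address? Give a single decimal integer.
vaddr = 1890 = 0b11101100010
Split: l1_idx=7, l2_idx=3, offset=2
L1[7] = 1
L2[1][3] = 81
paddr = 81 * 32 + 2 = 2594

Answer: 2594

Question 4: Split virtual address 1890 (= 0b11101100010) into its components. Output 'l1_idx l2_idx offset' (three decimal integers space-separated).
vaddr = 1890 = 0b11101100010
  top 3 bits -> l1_idx = 7
  next 3 bits -> l2_idx = 3
  bottom 5 bits -> offset = 2

Answer: 7 3 2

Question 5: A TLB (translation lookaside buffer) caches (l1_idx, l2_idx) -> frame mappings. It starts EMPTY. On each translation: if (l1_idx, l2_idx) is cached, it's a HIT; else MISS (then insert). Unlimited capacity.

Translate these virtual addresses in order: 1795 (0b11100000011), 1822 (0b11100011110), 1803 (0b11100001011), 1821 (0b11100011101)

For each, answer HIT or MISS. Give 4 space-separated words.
Answer: MISS HIT HIT HIT

Derivation:
vaddr=1795: (7,0) not in TLB -> MISS, insert
vaddr=1822: (7,0) in TLB -> HIT
vaddr=1803: (7,0) in TLB -> HIT
vaddr=1821: (7,0) in TLB -> HIT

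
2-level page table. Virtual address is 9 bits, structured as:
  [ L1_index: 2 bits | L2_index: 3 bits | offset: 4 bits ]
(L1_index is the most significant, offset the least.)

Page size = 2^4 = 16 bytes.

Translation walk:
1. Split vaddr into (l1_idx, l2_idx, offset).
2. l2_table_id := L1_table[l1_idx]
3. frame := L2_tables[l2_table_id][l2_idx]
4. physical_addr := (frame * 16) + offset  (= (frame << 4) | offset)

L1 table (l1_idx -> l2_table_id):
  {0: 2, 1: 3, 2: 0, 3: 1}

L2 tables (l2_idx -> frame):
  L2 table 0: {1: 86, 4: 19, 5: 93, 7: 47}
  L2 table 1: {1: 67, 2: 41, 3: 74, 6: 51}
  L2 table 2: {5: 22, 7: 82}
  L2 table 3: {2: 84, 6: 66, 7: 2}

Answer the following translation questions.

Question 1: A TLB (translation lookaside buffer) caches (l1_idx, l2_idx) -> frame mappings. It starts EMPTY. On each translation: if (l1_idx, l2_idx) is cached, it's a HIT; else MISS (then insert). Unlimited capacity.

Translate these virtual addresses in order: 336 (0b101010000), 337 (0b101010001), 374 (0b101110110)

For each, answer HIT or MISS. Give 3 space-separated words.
Answer: MISS HIT MISS

Derivation:
vaddr=336: (2,5) not in TLB -> MISS, insert
vaddr=337: (2,5) in TLB -> HIT
vaddr=374: (2,7) not in TLB -> MISS, insert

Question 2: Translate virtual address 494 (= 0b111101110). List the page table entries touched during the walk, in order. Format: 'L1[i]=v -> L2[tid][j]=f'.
Answer: L1[3]=1 -> L2[1][6]=51

Derivation:
vaddr = 494 = 0b111101110
Split: l1_idx=3, l2_idx=6, offset=14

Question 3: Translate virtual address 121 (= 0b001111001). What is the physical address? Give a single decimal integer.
Answer: 1321

Derivation:
vaddr = 121 = 0b001111001
Split: l1_idx=0, l2_idx=7, offset=9
L1[0] = 2
L2[2][7] = 82
paddr = 82 * 16 + 9 = 1321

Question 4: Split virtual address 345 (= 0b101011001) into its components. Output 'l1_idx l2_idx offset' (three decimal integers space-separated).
Answer: 2 5 9

Derivation:
vaddr = 345 = 0b101011001
  top 2 bits -> l1_idx = 2
  next 3 bits -> l2_idx = 5
  bottom 4 bits -> offset = 9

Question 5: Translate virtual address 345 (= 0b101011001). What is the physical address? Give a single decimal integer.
Answer: 1497

Derivation:
vaddr = 345 = 0b101011001
Split: l1_idx=2, l2_idx=5, offset=9
L1[2] = 0
L2[0][5] = 93
paddr = 93 * 16 + 9 = 1497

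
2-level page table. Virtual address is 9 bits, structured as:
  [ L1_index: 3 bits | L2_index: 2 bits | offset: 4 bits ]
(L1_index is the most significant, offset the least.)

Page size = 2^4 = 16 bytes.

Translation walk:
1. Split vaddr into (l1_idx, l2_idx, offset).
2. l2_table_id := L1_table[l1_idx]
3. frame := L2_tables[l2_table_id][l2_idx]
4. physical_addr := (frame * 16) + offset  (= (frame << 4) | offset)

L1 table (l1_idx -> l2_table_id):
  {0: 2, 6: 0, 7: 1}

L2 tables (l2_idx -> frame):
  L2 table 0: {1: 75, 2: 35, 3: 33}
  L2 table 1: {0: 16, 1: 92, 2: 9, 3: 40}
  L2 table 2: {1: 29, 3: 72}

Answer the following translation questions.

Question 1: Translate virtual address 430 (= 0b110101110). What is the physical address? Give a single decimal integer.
vaddr = 430 = 0b110101110
Split: l1_idx=6, l2_idx=2, offset=14
L1[6] = 0
L2[0][2] = 35
paddr = 35 * 16 + 14 = 574

Answer: 574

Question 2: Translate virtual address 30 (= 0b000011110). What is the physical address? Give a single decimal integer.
Answer: 478

Derivation:
vaddr = 30 = 0b000011110
Split: l1_idx=0, l2_idx=1, offset=14
L1[0] = 2
L2[2][1] = 29
paddr = 29 * 16 + 14 = 478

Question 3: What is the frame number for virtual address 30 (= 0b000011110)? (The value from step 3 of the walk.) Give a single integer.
Answer: 29

Derivation:
vaddr = 30: l1_idx=0, l2_idx=1
L1[0] = 2; L2[2][1] = 29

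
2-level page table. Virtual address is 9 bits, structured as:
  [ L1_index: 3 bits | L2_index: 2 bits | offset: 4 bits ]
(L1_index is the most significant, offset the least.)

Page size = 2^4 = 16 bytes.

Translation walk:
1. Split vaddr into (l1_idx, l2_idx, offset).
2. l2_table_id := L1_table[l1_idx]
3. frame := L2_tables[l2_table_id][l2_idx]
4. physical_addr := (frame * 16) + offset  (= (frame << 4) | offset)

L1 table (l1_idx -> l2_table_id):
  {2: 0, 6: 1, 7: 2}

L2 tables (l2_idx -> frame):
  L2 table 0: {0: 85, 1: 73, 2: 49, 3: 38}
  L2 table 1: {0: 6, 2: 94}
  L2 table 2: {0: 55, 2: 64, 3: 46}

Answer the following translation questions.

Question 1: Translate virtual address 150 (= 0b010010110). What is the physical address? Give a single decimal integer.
Answer: 1174

Derivation:
vaddr = 150 = 0b010010110
Split: l1_idx=2, l2_idx=1, offset=6
L1[2] = 0
L2[0][1] = 73
paddr = 73 * 16 + 6 = 1174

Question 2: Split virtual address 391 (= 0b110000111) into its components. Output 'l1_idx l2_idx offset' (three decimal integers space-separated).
vaddr = 391 = 0b110000111
  top 3 bits -> l1_idx = 6
  next 2 bits -> l2_idx = 0
  bottom 4 bits -> offset = 7

Answer: 6 0 7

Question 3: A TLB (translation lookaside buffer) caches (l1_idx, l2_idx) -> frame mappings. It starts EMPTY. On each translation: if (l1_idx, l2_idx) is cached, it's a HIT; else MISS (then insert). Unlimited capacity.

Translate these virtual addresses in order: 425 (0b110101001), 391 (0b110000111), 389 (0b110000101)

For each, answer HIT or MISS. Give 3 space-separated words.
vaddr=425: (6,2) not in TLB -> MISS, insert
vaddr=391: (6,0) not in TLB -> MISS, insert
vaddr=389: (6,0) in TLB -> HIT

Answer: MISS MISS HIT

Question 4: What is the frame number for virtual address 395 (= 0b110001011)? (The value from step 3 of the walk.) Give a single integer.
vaddr = 395: l1_idx=6, l2_idx=0
L1[6] = 1; L2[1][0] = 6

Answer: 6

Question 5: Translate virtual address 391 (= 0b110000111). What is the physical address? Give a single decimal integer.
vaddr = 391 = 0b110000111
Split: l1_idx=6, l2_idx=0, offset=7
L1[6] = 1
L2[1][0] = 6
paddr = 6 * 16 + 7 = 103

Answer: 103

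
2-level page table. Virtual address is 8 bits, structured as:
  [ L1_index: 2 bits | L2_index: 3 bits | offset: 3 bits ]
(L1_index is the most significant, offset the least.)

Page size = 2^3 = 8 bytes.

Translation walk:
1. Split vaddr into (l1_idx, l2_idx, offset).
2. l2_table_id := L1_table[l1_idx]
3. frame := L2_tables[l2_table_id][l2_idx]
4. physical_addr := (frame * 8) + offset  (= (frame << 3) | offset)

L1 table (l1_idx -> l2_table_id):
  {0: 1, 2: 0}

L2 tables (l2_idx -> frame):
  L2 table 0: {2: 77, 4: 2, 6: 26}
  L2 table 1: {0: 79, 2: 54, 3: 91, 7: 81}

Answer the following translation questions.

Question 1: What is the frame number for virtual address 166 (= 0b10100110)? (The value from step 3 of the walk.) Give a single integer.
vaddr = 166: l1_idx=2, l2_idx=4
L1[2] = 0; L2[0][4] = 2

Answer: 2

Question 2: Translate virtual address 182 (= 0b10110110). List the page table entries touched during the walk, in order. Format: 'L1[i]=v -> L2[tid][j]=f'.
vaddr = 182 = 0b10110110
Split: l1_idx=2, l2_idx=6, offset=6

Answer: L1[2]=0 -> L2[0][6]=26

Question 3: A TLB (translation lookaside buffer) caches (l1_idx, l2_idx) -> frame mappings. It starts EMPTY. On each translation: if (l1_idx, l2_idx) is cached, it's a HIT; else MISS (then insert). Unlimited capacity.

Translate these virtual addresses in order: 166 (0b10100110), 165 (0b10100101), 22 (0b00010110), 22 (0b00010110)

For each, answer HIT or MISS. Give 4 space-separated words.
vaddr=166: (2,4) not in TLB -> MISS, insert
vaddr=165: (2,4) in TLB -> HIT
vaddr=22: (0,2) not in TLB -> MISS, insert
vaddr=22: (0,2) in TLB -> HIT

Answer: MISS HIT MISS HIT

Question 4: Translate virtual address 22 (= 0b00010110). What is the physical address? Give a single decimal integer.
vaddr = 22 = 0b00010110
Split: l1_idx=0, l2_idx=2, offset=6
L1[0] = 1
L2[1][2] = 54
paddr = 54 * 8 + 6 = 438

Answer: 438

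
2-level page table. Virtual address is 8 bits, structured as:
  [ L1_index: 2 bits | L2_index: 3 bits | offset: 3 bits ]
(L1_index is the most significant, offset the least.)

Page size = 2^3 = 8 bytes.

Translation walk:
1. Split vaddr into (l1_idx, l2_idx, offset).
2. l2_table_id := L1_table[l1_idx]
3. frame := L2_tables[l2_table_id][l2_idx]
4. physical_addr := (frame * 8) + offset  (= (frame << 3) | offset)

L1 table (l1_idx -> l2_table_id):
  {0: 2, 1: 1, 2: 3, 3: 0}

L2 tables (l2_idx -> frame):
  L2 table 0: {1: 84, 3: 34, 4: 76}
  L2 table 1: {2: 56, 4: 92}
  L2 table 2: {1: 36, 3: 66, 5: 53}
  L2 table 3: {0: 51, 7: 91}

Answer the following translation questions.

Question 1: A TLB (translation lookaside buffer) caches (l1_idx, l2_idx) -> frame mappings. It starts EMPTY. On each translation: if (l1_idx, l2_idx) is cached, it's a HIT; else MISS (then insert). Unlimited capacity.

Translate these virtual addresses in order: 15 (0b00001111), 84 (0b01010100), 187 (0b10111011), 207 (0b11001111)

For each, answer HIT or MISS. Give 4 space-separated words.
vaddr=15: (0,1) not in TLB -> MISS, insert
vaddr=84: (1,2) not in TLB -> MISS, insert
vaddr=187: (2,7) not in TLB -> MISS, insert
vaddr=207: (3,1) not in TLB -> MISS, insert

Answer: MISS MISS MISS MISS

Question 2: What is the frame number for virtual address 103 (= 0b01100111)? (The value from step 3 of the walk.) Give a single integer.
Answer: 92

Derivation:
vaddr = 103: l1_idx=1, l2_idx=4
L1[1] = 1; L2[1][4] = 92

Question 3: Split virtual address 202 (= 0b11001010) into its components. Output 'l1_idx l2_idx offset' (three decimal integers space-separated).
vaddr = 202 = 0b11001010
  top 2 bits -> l1_idx = 3
  next 3 bits -> l2_idx = 1
  bottom 3 bits -> offset = 2

Answer: 3 1 2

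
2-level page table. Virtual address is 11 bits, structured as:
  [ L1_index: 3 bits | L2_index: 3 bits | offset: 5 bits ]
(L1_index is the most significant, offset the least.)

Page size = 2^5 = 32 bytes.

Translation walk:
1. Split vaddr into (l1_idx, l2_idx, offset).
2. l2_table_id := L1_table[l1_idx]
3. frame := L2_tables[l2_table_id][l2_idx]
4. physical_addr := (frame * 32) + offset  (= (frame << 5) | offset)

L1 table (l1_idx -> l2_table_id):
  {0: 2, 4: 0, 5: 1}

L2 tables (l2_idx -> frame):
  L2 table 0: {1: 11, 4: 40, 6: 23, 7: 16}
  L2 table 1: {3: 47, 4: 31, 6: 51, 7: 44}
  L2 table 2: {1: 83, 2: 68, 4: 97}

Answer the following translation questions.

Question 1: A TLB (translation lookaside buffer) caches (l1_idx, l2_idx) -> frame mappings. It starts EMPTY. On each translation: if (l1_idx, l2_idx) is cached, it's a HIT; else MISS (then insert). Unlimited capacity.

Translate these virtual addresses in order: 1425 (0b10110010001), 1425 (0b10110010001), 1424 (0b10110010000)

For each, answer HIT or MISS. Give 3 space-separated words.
vaddr=1425: (5,4) not in TLB -> MISS, insert
vaddr=1425: (5,4) in TLB -> HIT
vaddr=1424: (5,4) in TLB -> HIT

Answer: MISS HIT HIT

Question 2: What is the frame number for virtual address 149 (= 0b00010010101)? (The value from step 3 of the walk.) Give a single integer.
vaddr = 149: l1_idx=0, l2_idx=4
L1[0] = 2; L2[2][4] = 97

Answer: 97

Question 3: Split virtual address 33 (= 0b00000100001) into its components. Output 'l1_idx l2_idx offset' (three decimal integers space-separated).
vaddr = 33 = 0b00000100001
  top 3 bits -> l1_idx = 0
  next 3 bits -> l2_idx = 1
  bottom 5 bits -> offset = 1

Answer: 0 1 1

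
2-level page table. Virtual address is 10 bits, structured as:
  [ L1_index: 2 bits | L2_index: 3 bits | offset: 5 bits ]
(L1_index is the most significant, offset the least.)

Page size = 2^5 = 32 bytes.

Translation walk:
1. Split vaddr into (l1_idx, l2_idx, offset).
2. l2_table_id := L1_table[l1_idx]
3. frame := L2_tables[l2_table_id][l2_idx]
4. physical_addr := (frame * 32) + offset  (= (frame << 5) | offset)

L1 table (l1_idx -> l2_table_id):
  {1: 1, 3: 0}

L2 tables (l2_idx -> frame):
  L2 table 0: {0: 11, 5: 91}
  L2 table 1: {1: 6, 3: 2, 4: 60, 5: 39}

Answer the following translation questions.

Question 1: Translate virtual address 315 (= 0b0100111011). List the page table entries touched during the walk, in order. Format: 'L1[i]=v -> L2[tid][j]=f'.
vaddr = 315 = 0b0100111011
Split: l1_idx=1, l2_idx=1, offset=27

Answer: L1[1]=1 -> L2[1][1]=6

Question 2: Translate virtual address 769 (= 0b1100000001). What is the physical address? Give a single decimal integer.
Answer: 353

Derivation:
vaddr = 769 = 0b1100000001
Split: l1_idx=3, l2_idx=0, offset=1
L1[3] = 0
L2[0][0] = 11
paddr = 11 * 32 + 1 = 353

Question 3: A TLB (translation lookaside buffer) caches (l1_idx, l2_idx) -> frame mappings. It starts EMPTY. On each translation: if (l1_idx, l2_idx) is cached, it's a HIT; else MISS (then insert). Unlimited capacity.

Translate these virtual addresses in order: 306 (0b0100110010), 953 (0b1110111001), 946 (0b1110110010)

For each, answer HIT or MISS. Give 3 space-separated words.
Answer: MISS MISS HIT

Derivation:
vaddr=306: (1,1) not in TLB -> MISS, insert
vaddr=953: (3,5) not in TLB -> MISS, insert
vaddr=946: (3,5) in TLB -> HIT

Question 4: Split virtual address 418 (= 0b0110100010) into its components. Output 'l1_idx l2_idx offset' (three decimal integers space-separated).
vaddr = 418 = 0b0110100010
  top 2 bits -> l1_idx = 1
  next 3 bits -> l2_idx = 5
  bottom 5 bits -> offset = 2

Answer: 1 5 2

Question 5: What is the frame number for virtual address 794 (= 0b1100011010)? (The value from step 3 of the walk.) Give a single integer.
Answer: 11

Derivation:
vaddr = 794: l1_idx=3, l2_idx=0
L1[3] = 0; L2[0][0] = 11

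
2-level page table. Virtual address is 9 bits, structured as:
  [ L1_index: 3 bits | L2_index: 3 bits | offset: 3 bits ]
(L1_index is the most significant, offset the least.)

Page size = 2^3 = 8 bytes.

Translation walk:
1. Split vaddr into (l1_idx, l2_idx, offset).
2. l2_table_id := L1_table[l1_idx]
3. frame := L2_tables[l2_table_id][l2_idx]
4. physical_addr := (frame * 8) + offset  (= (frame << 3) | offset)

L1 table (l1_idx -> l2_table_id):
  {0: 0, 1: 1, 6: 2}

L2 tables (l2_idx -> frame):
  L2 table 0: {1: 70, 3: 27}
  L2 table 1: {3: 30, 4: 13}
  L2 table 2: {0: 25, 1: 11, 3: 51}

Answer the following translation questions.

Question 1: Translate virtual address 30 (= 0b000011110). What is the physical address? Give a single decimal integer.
Answer: 222

Derivation:
vaddr = 30 = 0b000011110
Split: l1_idx=0, l2_idx=3, offset=6
L1[0] = 0
L2[0][3] = 27
paddr = 27 * 8 + 6 = 222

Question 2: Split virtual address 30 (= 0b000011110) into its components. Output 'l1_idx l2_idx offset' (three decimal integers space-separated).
Answer: 0 3 6

Derivation:
vaddr = 30 = 0b000011110
  top 3 bits -> l1_idx = 0
  next 3 bits -> l2_idx = 3
  bottom 3 bits -> offset = 6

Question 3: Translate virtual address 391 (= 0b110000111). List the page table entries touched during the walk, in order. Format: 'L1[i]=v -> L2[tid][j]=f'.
vaddr = 391 = 0b110000111
Split: l1_idx=6, l2_idx=0, offset=7

Answer: L1[6]=2 -> L2[2][0]=25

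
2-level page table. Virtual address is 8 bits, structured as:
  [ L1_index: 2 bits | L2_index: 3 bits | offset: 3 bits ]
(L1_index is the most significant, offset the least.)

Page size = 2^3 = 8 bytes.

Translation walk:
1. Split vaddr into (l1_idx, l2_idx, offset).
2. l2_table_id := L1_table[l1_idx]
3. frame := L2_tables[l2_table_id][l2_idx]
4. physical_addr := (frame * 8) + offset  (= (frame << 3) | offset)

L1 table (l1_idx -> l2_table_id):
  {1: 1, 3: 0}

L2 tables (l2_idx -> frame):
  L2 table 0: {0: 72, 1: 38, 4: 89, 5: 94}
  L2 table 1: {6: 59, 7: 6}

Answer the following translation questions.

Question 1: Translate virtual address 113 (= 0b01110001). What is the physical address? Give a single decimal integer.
Answer: 473

Derivation:
vaddr = 113 = 0b01110001
Split: l1_idx=1, l2_idx=6, offset=1
L1[1] = 1
L2[1][6] = 59
paddr = 59 * 8 + 1 = 473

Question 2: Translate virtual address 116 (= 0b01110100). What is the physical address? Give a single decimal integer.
vaddr = 116 = 0b01110100
Split: l1_idx=1, l2_idx=6, offset=4
L1[1] = 1
L2[1][6] = 59
paddr = 59 * 8 + 4 = 476

Answer: 476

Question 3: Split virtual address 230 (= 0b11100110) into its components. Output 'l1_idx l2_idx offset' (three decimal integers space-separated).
Answer: 3 4 6

Derivation:
vaddr = 230 = 0b11100110
  top 2 bits -> l1_idx = 3
  next 3 bits -> l2_idx = 4
  bottom 3 bits -> offset = 6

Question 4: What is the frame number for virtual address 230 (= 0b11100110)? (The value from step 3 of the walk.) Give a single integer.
vaddr = 230: l1_idx=3, l2_idx=4
L1[3] = 0; L2[0][4] = 89

Answer: 89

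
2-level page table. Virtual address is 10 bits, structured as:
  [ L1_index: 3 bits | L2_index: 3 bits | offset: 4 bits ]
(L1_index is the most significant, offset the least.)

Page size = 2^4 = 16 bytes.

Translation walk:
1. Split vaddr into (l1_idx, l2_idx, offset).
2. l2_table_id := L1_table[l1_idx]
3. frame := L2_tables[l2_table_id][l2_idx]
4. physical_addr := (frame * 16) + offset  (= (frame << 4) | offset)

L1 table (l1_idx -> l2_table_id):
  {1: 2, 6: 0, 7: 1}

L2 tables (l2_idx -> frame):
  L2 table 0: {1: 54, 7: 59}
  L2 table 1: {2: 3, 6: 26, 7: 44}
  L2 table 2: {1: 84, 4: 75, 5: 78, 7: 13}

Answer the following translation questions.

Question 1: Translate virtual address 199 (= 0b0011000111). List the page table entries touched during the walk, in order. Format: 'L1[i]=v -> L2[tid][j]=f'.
vaddr = 199 = 0b0011000111
Split: l1_idx=1, l2_idx=4, offset=7

Answer: L1[1]=2 -> L2[2][4]=75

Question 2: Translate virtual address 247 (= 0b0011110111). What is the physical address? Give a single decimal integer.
vaddr = 247 = 0b0011110111
Split: l1_idx=1, l2_idx=7, offset=7
L1[1] = 2
L2[2][7] = 13
paddr = 13 * 16 + 7 = 215

Answer: 215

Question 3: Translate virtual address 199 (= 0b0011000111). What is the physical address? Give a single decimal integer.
Answer: 1207

Derivation:
vaddr = 199 = 0b0011000111
Split: l1_idx=1, l2_idx=4, offset=7
L1[1] = 2
L2[2][4] = 75
paddr = 75 * 16 + 7 = 1207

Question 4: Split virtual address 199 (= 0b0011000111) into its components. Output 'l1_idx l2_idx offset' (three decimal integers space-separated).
Answer: 1 4 7

Derivation:
vaddr = 199 = 0b0011000111
  top 3 bits -> l1_idx = 1
  next 3 bits -> l2_idx = 4
  bottom 4 bits -> offset = 7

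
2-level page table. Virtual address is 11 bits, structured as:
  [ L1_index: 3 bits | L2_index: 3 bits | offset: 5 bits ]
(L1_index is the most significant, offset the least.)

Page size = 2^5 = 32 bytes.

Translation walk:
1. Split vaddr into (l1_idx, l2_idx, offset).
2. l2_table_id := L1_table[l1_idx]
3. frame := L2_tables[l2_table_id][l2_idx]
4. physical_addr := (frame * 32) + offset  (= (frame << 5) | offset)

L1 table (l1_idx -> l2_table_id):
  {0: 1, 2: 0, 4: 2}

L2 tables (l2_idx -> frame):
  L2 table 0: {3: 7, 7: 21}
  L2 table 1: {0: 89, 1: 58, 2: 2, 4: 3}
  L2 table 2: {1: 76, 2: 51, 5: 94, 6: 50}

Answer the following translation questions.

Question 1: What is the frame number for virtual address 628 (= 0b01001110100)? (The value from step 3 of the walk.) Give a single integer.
vaddr = 628: l1_idx=2, l2_idx=3
L1[2] = 0; L2[0][3] = 7

Answer: 7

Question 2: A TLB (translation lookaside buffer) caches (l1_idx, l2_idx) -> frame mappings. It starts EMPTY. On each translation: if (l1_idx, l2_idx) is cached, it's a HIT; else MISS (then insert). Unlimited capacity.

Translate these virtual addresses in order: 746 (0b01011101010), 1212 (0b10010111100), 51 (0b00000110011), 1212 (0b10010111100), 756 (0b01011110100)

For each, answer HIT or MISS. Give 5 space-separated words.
Answer: MISS MISS MISS HIT HIT

Derivation:
vaddr=746: (2,7) not in TLB -> MISS, insert
vaddr=1212: (4,5) not in TLB -> MISS, insert
vaddr=51: (0,1) not in TLB -> MISS, insert
vaddr=1212: (4,5) in TLB -> HIT
vaddr=756: (2,7) in TLB -> HIT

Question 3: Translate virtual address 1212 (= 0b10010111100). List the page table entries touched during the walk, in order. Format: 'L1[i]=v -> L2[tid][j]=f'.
Answer: L1[4]=2 -> L2[2][5]=94

Derivation:
vaddr = 1212 = 0b10010111100
Split: l1_idx=4, l2_idx=5, offset=28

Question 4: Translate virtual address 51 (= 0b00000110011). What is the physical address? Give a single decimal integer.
Answer: 1875

Derivation:
vaddr = 51 = 0b00000110011
Split: l1_idx=0, l2_idx=1, offset=19
L1[0] = 1
L2[1][1] = 58
paddr = 58 * 32 + 19 = 1875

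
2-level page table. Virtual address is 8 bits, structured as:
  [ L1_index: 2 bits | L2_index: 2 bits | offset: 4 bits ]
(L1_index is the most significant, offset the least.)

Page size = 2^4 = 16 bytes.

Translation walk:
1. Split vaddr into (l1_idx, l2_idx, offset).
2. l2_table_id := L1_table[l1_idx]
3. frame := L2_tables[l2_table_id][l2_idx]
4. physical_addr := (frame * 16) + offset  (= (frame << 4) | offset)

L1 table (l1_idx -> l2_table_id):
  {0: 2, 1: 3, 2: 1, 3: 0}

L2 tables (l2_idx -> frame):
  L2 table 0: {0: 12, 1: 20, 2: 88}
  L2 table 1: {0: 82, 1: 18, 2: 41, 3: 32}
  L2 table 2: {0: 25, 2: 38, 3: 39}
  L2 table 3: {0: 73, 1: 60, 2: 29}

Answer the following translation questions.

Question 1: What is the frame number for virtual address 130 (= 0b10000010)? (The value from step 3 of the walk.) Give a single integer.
Answer: 82

Derivation:
vaddr = 130: l1_idx=2, l2_idx=0
L1[2] = 1; L2[1][0] = 82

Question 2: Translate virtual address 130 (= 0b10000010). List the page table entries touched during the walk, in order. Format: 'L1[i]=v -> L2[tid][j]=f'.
Answer: L1[2]=1 -> L2[1][0]=82

Derivation:
vaddr = 130 = 0b10000010
Split: l1_idx=2, l2_idx=0, offset=2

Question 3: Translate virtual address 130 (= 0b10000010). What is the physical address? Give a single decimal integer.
vaddr = 130 = 0b10000010
Split: l1_idx=2, l2_idx=0, offset=2
L1[2] = 1
L2[1][0] = 82
paddr = 82 * 16 + 2 = 1314

Answer: 1314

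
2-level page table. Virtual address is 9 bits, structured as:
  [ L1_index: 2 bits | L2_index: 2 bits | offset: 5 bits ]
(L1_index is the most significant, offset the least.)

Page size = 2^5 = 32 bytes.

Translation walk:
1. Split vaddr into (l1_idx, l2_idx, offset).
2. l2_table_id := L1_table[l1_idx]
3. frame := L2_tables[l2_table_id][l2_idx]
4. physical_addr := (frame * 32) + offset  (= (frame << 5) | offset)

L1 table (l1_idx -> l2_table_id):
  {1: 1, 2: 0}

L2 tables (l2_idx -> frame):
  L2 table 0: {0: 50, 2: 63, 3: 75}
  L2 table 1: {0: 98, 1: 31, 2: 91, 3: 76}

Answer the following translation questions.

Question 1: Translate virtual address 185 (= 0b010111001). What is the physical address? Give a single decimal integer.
Answer: 1017

Derivation:
vaddr = 185 = 0b010111001
Split: l1_idx=1, l2_idx=1, offset=25
L1[1] = 1
L2[1][1] = 31
paddr = 31 * 32 + 25 = 1017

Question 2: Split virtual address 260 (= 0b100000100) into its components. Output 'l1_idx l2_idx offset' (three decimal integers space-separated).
Answer: 2 0 4

Derivation:
vaddr = 260 = 0b100000100
  top 2 bits -> l1_idx = 2
  next 2 bits -> l2_idx = 0
  bottom 5 bits -> offset = 4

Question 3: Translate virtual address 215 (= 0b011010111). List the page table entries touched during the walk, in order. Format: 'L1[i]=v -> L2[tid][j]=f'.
vaddr = 215 = 0b011010111
Split: l1_idx=1, l2_idx=2, offset=23

Answer: L1[1]=1 -> L2[1][2]=91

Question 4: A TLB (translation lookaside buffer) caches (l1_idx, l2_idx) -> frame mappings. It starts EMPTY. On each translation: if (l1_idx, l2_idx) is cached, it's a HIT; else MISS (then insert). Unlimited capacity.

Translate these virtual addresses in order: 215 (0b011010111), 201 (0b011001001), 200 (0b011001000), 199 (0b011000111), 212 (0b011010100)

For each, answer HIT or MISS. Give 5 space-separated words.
Answer: MISS HIT HIT HIT HIT

Derivation:
vaddr=215: (1,2) not in TLB -> MISS, insert
vaddr=201: (1,2) in TLB -> HIT
vaddr=200: (1,2) in TLB -> HIT
vaddr=199: (1,2) in TLB -> HIT
vaddr=212: (1,2) in TLB -> HIT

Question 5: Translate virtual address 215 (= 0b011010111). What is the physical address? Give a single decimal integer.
Answer: 2935

Derivation:
vaddr = 215 = 0b011010111
Split: l1_idx=1, l2_idx=2, offset=23
L1[1] = 1
L2[1][2] = 91
paddr = 91 * 32 + 23 = 2935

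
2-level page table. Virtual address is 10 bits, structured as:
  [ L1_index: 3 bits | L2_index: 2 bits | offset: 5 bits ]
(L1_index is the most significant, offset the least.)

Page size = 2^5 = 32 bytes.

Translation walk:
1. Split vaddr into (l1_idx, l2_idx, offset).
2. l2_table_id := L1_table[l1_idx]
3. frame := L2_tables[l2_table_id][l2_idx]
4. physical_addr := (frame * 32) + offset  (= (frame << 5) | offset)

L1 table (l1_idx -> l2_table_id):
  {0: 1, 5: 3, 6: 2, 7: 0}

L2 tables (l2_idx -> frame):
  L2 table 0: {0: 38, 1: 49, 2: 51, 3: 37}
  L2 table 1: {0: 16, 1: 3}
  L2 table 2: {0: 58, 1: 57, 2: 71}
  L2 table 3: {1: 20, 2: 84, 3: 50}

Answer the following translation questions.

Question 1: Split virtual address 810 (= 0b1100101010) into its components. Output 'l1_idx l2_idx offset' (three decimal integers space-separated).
vaddr = 810 = 0b1100101010
  top 3 bits -> l1_idx = 6
  next 2 bits -> l2_idx = 1
  bottom 5 bits -> offset = 10

Answer: 6 1 10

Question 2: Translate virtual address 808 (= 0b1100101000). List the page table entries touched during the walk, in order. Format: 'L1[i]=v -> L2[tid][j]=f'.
Answer: L1[6]=2 -> L2[2][1]=57

Derivation:
vaddr = 808 = 0b1100101000
Split: l1_idx=6, l2_idx=1, offset=8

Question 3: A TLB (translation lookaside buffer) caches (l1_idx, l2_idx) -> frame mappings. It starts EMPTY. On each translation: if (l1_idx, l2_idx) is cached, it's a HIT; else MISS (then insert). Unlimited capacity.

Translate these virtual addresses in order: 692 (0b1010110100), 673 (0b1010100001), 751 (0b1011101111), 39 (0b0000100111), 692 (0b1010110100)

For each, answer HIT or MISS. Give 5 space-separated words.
Answer: MISS HIT MISS MISS HIT

Derivation:
vaddr=692: (5,1) not in TLB -> MISS, insert
vaddr=673: (5,1) in TLB -> HIT
vaddr=751: (5,3) not in TLB -> MISS, insert
vaddr=39: (0,1) not in TLB -> MISS, insert
vaddr=692: (5,1) in TLB -> HIT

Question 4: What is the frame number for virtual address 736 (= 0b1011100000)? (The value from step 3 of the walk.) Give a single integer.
Answer: 50

Derivation:
vaddr = 736: l1_idx=5, l2_idx=3
L1[5] = 3; L2[3][3] = 50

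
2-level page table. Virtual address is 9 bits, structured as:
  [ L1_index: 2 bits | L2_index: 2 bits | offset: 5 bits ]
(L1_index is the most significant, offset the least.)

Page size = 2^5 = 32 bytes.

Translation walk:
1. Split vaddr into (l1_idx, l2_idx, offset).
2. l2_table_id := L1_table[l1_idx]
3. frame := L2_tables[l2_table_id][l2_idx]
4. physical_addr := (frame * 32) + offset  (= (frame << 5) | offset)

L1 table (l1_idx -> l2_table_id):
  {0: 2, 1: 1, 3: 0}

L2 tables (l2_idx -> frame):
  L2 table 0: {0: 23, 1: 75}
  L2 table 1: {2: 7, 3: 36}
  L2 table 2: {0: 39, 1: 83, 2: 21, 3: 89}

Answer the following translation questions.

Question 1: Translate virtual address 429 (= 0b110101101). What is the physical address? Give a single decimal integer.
vaddr = 429 = 0b110101101
Split: l1_idx=3, l2_idx=1, offset=13
L1[3] = 0
L2[0][1] = 75
paddr = 75 * 32 + 13 = 2413

Answer: 2413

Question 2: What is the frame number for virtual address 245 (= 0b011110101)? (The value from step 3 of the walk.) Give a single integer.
vaddr = 245: l1_idx=1, l2_idx=3
L1[1] = 1; L2[1][3] = 36

Answer: 36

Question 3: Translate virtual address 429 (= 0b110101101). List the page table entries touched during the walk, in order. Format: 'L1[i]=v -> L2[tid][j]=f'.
Answer: L1[3]=0 -> L2[0][1]=75

Derivation:
vaddr = 429 = 0b110101101
Split: l1_idx=3, l2_idx=1, offset=13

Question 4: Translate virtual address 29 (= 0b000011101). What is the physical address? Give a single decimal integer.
Answer: 1277

Derivation:
vaddr = 29 = 0b000011101
Split: l1_idx=0, l2_idx=0, offset=29
L1[0] = 2
L2[2][0] = 39
paddr = 39 * 32 + 29 = 1277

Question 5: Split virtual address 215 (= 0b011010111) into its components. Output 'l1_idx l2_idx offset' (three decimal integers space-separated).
vaddr = 215 = 0b011010111
  top 2 bits -> l1_idx = 1
  next 2 bits -> l2_idx = 2
  bottom 5 bits -> offset = 23

Answer: 1 2 23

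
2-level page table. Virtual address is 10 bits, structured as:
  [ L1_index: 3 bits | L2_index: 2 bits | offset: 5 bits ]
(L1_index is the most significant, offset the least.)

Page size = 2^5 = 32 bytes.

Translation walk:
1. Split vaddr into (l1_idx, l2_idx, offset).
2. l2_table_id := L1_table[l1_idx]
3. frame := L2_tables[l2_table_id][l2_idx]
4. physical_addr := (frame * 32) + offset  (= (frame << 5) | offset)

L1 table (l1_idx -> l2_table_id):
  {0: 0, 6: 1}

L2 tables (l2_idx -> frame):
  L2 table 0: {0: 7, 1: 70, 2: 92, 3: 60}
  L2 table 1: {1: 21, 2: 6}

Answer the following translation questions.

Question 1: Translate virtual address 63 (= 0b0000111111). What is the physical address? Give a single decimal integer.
vaddr = 63 = 0b0000111111
Split: l1_idx=0, l2_idx=1, offset=31
L1[0] = 0
L2[0][1] = 70
paddr = 70 * 32 + 31 = 2271

Answer: 2271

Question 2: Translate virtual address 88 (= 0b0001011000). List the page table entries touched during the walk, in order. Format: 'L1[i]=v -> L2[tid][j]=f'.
Answer: L1[0]=0 -> L2[0][2]=92

Derivation:
vaddr = 88 = 0b0001011000
Split: l1_idx=0, l2_idx=2, offset=24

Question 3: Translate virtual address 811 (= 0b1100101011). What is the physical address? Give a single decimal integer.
Answer: 683

Derivation:
vaddr = 811 = 0b1100101011
Split: l1_idx=6, l2_idx=1, offset=11
L1[6] = 1
L2[1][1] = 21
paddr = 21 * 32 + 11 = 683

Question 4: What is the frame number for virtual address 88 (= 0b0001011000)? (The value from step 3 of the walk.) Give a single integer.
Answer: 92

Derivation:
vaddr = 88: l1_idx=0, l2_idx=2
L1[0] = 0; L2[0][2] = 92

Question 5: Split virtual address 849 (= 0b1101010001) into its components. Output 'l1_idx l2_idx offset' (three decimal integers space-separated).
vaddr = 849 = 0b1101010001
  top 3 bits -> l1_idx = 6
  next 2 bits -> l2_idx = 2
  bottom 5 bits -> offset = 17

Answer: 6 2 17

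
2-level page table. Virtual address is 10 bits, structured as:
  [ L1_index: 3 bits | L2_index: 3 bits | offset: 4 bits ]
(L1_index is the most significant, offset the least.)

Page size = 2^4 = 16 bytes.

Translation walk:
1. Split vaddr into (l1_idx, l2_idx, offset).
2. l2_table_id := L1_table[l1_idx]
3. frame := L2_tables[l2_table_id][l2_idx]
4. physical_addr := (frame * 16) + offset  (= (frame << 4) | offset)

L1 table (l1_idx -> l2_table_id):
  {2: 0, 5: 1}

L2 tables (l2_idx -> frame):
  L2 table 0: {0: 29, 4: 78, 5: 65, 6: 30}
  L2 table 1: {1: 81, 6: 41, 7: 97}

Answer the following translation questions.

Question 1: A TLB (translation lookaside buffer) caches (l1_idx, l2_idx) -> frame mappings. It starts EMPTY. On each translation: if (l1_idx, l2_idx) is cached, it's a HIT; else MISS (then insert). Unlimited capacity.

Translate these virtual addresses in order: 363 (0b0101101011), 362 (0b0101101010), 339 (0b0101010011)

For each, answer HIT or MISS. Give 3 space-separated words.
vaddr=363: (2,6) not in TLB -> MISS, insert
vaddr=362: (2,6) in TLB -> HIT
vaddr=339: (2,5) not in TLB -> MISS, insert

Answer: MISS HIT MISS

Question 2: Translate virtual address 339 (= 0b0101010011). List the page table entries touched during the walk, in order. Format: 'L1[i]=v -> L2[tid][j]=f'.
vaddr = 339 = 0b0101010011
Split: l1_idx=2, l2_idx=5, offset=3

Answer: L1[2]=0 -> L2[0][5]=65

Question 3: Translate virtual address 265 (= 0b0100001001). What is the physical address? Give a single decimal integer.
Answer: 473

Derivation:
vaddr = 265 = 0b0100001001
Split: l1_idx=2, l2_idx=0, offset=9
L1[2] = 0
L2[0][0] = 29
paddr = 29 * 16 + 9 = 473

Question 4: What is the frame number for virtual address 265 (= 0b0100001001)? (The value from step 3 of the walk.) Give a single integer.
vaddr = 265: l1_idx=2, l2_idx=0
L1[2] = 0; L2[0][0] = 29

Answer: 29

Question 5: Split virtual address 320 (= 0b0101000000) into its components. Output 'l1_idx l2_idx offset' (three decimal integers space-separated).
Answer: 2 4 0

Derivation:
vaddr = 320 = 0b0101000000
  top 3 bits -> l1_idx = 2
  next 3 bits -> l2_idx = 4
  bottom 4 bits -> offset = 0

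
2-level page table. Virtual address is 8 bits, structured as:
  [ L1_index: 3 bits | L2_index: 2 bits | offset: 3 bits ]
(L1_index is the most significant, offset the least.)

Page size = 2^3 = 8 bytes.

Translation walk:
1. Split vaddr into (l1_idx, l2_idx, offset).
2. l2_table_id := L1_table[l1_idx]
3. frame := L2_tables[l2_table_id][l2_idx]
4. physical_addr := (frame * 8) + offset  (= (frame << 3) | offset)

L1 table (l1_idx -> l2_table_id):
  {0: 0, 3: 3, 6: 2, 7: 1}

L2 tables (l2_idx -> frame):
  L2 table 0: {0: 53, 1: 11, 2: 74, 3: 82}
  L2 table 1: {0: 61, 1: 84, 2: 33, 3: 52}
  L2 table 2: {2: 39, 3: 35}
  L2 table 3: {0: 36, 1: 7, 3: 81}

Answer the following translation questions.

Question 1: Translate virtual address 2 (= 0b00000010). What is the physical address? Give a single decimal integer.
vaddr = 2 = 0b00000010
Split: l1_idx=0, l2_idx=0, offset=2
L1[0] = 0
L2[0][0] = 53
paddr = 53 * 8 + 2 = 426

Answer: 426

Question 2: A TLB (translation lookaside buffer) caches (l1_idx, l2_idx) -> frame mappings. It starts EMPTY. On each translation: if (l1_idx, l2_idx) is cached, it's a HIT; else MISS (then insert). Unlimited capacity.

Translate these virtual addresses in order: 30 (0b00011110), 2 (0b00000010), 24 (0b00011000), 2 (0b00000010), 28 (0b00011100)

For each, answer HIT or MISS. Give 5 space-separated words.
vaddr=30: (0,3) not in TLB -> MISS, insert
vaddr=2: (0,0) not in TLB -> MISS, insert
vaddr=24: (0,3) in TLB -> HIT
vaddr=2: (0,0) in TLB -> HIT
vaddr=28: (0,3) in TLB -> HIT

Answer: MISS MISS HIT HIT HIT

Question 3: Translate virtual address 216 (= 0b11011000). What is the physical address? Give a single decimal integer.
vaddr = 216 = 0b11011000
Split: l1_idx=6, l2_idx=3, offset=0
L1[6] = 2
L2[2][3] = 35
paddr = 35 * 8 + 0 = 280

Answer: 280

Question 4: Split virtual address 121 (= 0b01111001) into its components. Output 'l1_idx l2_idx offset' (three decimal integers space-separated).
Answer: 3 3 1

Derivation:
vaddr = 121 = 0b01111001
  top 3 bits -> l1_idx = 3
  next 2 bits -> l2_idx = 3
  bottom 3 bits -> offset = 1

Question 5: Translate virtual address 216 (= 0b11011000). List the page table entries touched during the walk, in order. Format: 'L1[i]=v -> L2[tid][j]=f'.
vaddr = 216 = 0b11011000
Split: l1_idx=6, l2_idx=3, offset=0

Answer: L1[6]=2 -> L2[2][3]=35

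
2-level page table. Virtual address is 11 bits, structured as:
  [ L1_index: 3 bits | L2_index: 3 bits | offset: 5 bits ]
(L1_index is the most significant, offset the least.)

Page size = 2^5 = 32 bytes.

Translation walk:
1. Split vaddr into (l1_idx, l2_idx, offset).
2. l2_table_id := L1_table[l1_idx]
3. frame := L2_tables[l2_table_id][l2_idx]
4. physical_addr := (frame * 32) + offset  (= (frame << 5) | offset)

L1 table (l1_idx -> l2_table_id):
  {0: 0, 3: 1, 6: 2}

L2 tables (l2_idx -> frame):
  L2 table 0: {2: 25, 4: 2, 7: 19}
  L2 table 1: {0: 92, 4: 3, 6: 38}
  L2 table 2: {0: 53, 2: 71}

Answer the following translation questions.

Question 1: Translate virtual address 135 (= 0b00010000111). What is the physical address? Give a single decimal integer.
Answer: 71

Derivation:
vaddr = 135 = 0b00010000111
Split: l1_idx=0, l2_idx=4, offset=7
L1[0] = 0
L2[0][4] = 2
paddr = 2 * 32 + 7 = 71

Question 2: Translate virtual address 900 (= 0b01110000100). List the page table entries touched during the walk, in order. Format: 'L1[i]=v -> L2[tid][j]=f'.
Answer: L1[3]=1 -> L2[1][4]=3

Derivation:
vaddr = 900 = 0b01110000100
Split: l1_idx=3, l2_idx=4, offset=4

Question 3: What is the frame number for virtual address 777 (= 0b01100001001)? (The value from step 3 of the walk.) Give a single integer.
vaddr = 777: l1_idx=3, l2_idx=0
L1[3] = 1; L2[1][0] = 92

Answer: 92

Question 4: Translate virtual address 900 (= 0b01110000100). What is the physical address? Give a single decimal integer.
Answer: 100

Derivation:
vaddr = 900 = 0b01110000100
Split: l1_idx=3, l2_idx=4, offset=4
L1[3] = 1
L2[1][4] = 3
paddr = 3 * 32 + 4 = 100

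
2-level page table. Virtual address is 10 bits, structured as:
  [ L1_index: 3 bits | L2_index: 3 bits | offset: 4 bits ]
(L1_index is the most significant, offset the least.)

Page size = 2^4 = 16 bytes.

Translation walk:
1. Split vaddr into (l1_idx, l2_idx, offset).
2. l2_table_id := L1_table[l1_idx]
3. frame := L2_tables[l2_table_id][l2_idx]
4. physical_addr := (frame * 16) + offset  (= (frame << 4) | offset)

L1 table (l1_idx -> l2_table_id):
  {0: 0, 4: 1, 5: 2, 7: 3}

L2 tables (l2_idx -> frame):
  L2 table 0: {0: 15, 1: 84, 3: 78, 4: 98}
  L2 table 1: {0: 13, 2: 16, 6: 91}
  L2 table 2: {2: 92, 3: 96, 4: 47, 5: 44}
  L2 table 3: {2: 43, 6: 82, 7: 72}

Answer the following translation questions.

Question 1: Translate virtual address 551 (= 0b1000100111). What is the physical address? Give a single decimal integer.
vaddr = 551 = 0b1000100111
Split: l1_idx=4, l2_idx=2, offset=7
L1[4] = 1
L2[1][2] = 16
paddr = 16 * 16 + 7 = 263

Answer: 263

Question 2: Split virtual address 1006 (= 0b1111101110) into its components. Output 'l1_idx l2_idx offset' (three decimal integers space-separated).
vaddr = 1006 = 0b1111101110
  top 3 bits -> l1_idx = 7
  next 3 bits -> l2_idx = 6
  bottom 4 bits -> offset = 14

Answer: 7 6 14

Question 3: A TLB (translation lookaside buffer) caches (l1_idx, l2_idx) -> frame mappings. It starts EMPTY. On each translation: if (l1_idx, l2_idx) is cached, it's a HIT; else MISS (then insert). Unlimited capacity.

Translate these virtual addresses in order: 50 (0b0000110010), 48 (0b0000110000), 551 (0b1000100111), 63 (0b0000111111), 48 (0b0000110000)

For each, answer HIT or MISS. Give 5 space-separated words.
Answer: MISS HIT MISS HIT HIT

Derivation:
vaddr=50: (0,3) not in TLB -> MISS, insert
vaddr=48: (0,3) in TLB -> HIT
vaddr=551: (4,2) not in TLB -> MISS, insert
vaddr=63: (0,3) in TLB -> HIT
vaddr=48: (0,3) in TLB -> HIT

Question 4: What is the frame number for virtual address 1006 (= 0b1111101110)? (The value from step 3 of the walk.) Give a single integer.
vaddr = 1006: l1_idx=7, l2_idx=6
L1[7] = 3; L2[3][6] = 82

Answer: 82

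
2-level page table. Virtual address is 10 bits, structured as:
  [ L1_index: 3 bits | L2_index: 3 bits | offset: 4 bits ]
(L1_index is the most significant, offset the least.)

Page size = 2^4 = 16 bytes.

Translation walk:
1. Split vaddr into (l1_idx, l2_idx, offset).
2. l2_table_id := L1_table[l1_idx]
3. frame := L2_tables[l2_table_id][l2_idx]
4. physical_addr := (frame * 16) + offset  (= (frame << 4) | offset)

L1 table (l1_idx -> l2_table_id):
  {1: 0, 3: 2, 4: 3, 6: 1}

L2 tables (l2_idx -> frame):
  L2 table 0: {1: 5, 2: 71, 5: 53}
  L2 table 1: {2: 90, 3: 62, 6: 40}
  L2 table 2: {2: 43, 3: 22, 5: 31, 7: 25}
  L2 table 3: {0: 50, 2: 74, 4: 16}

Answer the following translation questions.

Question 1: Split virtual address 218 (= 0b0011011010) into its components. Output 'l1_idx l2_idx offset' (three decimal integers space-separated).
Answer: 1 5 10

Derivation:
vaddr = 218 = 0b0011011010
  top 3 bits -> l1_idx = 1
  next 3 bits -> l2_idx = 5
  bottom 4 bits -> offset = 10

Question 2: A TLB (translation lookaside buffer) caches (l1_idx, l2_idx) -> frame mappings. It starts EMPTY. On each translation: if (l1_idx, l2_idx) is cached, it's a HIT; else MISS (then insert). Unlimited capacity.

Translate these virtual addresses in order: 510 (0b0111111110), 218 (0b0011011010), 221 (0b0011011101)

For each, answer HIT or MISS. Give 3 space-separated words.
vaddr=510: (3,7) not in TLB -> MISS, insert
vaddr=218: (1,5) not in TLB -> MISS, insert
vaddr=221: (1,5) in TLB -> HIT

Answer: MISS MISS HIT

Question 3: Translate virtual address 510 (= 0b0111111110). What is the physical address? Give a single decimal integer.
Answer: 414

Derivation:
vaddr = 510 = 0b0111111110
Split: l1_idx=3, l2_idx=7, offset=14
L1[3] = 2
L2[2][7] = 25
paddr = 25 * 16 + 14 = 414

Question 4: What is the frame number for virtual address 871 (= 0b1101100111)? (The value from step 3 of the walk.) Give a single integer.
vaddr = 871: l1_idx=6, l2_idx=6
L1[6] = 1; L2[1][6] = 40

Answer: 40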